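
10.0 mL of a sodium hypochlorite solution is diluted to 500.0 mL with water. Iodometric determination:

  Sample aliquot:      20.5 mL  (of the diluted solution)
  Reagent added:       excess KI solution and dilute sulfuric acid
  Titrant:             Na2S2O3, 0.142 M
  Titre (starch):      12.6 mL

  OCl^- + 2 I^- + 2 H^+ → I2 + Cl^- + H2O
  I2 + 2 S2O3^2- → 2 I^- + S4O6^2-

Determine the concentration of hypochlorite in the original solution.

2.18 M

n(S2O3^2-) = 0.0126 × 0.142 = 1.79 × 10^-3 mol
n(I2) = n(S2O3^2-)/2 = 8.95 × 10^-4 mol
n(OCl^-) in the aliquot = 8.95 × 10^-4 mol (1:1 ratio)
[OCl^-]_dilute = 8.95 × 10^-4 / 0.0205 = 0.0436 mol/L
[OCl^-]_original = 0.0436 × 500.0/10.0 = 2.18 mol/L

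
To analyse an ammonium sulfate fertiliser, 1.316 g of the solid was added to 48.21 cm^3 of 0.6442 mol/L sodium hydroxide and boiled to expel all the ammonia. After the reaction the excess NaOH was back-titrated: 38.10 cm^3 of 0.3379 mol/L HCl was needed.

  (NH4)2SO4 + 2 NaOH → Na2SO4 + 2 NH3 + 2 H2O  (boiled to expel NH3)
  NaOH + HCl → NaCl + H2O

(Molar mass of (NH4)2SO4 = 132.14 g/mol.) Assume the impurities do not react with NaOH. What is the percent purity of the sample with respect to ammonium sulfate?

n(NaOH) added = 0.04821 × 0.6442 = 0.03106 mol
n(HCl) used in back-titration = 0.03810 × 0.3379 = 0.01287 mol
n(NaOH) left over = 0.01287 mol (1:1 ratio)
n(NaOH) consumed by analyte = 0.03106 − 0.01287 = 0.01818 mol
From the 1:2 ratio, n((NH4)2SO4) = 1/2 × 0.01818 = 9.091 × 10^-3 mol
mass of (NH4)2SO4 = 9.091 × 10^-3 × 132.14 = 1.201 g
% (NH4)2SO4 = 1.201 / 1.316 × 100 = 91.29 %

91.29 %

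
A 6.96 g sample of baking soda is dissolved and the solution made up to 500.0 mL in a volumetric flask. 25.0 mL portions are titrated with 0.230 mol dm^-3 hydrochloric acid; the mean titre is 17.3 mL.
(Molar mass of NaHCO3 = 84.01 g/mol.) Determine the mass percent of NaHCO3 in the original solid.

96.1 %

NaHCO3 + HCl → NaCl + H2O + CO2
n(HCl) per titration = 0.0173 × 0.230 = 3.98 × 10^-3 mol
n(NaHCO3) in each aliquot = 3.98 × 10^-3 mol (1:1 ratio)
n(NaHCO3) in the whole flask = 3.98 × 10^-3 × 500.0/25.0 = 0.0796 mol
mass of NaHCO3 = 0.0796 × 84.01 = 6.69 g
% NaHCO3 = 6.69 / 6.96 × 100 = 96.1 %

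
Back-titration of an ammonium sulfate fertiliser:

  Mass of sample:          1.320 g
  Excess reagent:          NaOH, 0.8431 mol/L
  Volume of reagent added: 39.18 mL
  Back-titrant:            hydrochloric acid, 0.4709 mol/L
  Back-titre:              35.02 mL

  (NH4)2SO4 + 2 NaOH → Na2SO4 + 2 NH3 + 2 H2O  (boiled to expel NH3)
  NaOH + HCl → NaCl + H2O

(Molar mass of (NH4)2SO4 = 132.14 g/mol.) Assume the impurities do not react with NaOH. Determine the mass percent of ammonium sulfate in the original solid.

82.80 %

n(NaOH) added = 0.03918 × 0.8431 = 0.03303 mol
n(HCl) used in back-titration = 0.03502 × 0.4709 = 0.01649 mol
n(NaOH) left over = 0.01649 mol (1:1 ratio)
n(NaOH) consumed by analyte = 0.03303 − 0.01649 = 0.01654 mol
From the 1:2 ratio, n((NH4)2SO4) = 1/2 × 0.01654 = 8.271 × 10^-3 mol
mass of (NH4)2SO4 = 8.271 × 10^-3 × 132.14 = 1.093 g
% (NH4)2SO4 = 1.093 / 1.320 × 100 = 82.80 %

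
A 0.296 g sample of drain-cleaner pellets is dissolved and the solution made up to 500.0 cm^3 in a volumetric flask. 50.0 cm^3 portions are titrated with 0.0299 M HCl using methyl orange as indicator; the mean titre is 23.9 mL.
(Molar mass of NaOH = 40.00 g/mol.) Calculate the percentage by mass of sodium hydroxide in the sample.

NaOH + HCl → NaCl + H2O
n(HCl) per titration = 0.0239 × 0.0299 = 7.15 × 10^-4 mol
n(NaOH) in each aliquot = 7.15 × 10^-4 mol (1:1 ratio)
n(NaOH) in the whole flask = 7.15 × 10^-4 × 500.0/50.0 = 7.15 × 10^-3 mol
mass of NaOH = 7.15 × 10^-3 × 40.00 = 0.286 g
% NaOH = 0.286 / 0.296 × 100 = 96.6 %

96.6 %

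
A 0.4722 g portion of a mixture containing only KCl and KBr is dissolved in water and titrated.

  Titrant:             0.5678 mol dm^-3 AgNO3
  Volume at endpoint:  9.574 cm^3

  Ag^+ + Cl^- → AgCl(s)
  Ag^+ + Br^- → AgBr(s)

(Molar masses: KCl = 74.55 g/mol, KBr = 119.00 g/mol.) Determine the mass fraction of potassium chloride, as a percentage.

n(AgNO3) = 0.009574 × 0.5678 = 5.436 × 10^-3 mol
Let x = n(KCl), y = n(KBr).
Titrant: 1x + 1y = 5.436 × 10^-3;  mass: 74.55x + 119.00y = 0.4722
Solving, x = 3.930 × 10^-3 mol, y = 1.506 × 10^-3 mol
mass of KCl = 3.930 × 10^-3 × 74.55 = 0.2930 g
% KCl = 0.2930 / 0.4722 × 100 = 62.05 %

62.05 %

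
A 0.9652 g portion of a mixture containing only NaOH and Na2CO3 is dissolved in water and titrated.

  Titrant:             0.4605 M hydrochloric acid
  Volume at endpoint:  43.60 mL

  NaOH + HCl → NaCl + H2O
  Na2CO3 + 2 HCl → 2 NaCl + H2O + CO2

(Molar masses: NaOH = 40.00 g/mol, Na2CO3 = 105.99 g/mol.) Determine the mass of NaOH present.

n(HCl) = 0.04360 × 0.4605 = 0.02008 mol
Let x = n(NaOH), y = n(Na2CO3).
Titrant: 1x + 2y = 0.02008;  mass: 40.00x + 105.99y = 0.9652
Solving, x = 7.605 × 10^-3 mol, y = 6.237 × 10^-3 mol
mass of NaOH = 7.605 × 10^-3 × 40.00 = 0.3042 g

0.3042 g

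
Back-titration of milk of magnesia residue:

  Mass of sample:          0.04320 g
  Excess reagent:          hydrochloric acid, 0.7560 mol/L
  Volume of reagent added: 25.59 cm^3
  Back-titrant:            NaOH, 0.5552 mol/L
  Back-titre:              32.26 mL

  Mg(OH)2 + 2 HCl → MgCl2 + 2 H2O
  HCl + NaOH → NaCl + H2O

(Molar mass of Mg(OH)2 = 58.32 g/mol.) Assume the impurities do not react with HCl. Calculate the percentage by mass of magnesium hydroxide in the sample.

96.88 %

n(HCl) added = 0.02559 × 0.7560 = 0.01935 mol
n(NaOH) used in back-titration = 0.03226 × 0.5552 = 0.01791 mol
n(HCl) left over = 0.01791 mol (1:1 ratio)
n(HCl) consumed by analyte = 0.01935 − 0.01791 = 1.435 × 10^-3 mol
From the 1:2 ratio, n(Mg(OH)2) = 1/2 × 1.435 × 10^-3 = 7.176 × 10^-4 mol
mass of Mg(OH)2 = 7.176 × 10^-4 × 58.32 = 0.04185 g
% Mg(OH)2 = 0.04185 / 0.04320 × 100 = 96.88 %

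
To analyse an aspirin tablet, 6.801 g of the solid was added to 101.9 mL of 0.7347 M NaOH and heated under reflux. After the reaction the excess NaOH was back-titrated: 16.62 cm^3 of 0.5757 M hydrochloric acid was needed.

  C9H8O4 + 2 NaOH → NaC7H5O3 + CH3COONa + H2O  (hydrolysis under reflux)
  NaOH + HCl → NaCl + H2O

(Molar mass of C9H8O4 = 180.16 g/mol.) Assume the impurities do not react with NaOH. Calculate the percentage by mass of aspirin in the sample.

n(NaOH) added = 0.1019 × 0.7347 = 0.07487 mol
n(HCl) used in back-titration = 0.01662 × 0.5757 = 9.568 × 10^-3 mol
n(NaOH) left over = 9.568 × 10^-3 mol (1:1 ratio)
n(NaOH) consumed by analyte = 0.07487 − 9.568 × 10^-3 = 0.06530 mol
From the 1:2 ratio, n(C9H8O4) = 1/2 × 0.06530 = 0.03265 mol
mass of C9H8O4 = 0.03265 × 180.16 = 5.882 g
% C9H8O4 = 5.882 / 6.801 × 100 = 86.49 %

86.49 %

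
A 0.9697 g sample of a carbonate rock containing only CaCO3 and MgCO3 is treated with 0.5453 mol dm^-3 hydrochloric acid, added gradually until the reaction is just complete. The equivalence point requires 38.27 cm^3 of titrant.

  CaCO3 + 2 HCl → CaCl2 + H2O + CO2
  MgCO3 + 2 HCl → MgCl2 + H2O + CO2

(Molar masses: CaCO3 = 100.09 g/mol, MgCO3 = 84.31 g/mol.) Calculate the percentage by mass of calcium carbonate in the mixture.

58.86 %

n(HCl) = 0.03827 × 0.5453 = 0.02087 mol
Let x = n(CaCO3), y = n(MgCO3).
Titrant: 2x + 2y = 0.02087;  mass: 100.09x + 84.31y = 0.9697
Solving, x = 5.702 × 10^-3 mol, y = 4.732 × 10^-3 mol
mass of CaCO3 = 5.702 × 10^-3 × 100.09 = 0.5707 g
% CaCO3 = 0.5707 / 0.9697 × 100 = 58.86 %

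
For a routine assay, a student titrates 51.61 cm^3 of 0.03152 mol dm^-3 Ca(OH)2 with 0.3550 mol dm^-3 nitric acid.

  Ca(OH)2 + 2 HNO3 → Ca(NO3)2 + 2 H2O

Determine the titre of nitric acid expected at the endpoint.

9.165 mL

n(Ca(OH)2) = 0.05161 L × 0.03152 mol/L = 1.627 × 10^-3 mol
From the 2:1 stoichiometry, n(HNO3) = 2/1 × 1.627 × 10^-3 = 3.253 × 10^-3 mol
V(HNO3) = 3.253 × 10^-3 mol / 0.3550 mol/L = 0.009165 L = 9.165 mL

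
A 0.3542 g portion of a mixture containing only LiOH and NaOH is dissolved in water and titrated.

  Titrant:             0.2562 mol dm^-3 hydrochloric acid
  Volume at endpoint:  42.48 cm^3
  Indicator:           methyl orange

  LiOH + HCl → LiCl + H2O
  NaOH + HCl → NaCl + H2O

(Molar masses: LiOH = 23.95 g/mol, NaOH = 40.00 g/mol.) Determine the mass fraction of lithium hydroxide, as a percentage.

34.18 %

n(HCl) = 0.04248 × 0.2562 = 0.01088 mol
Let x = n(LiOH), y = n(NaOH).
Titrant: 1x + 1y = 0.01088;  mass: 23.95x + 40.00y = 0.3542
Solving, x = 5.055 × 10^-3 mol, y = 5.828 × 10^-3 mol
mass of LiOH = 5.055 × 10^-3 × 23.95 = 0.1211 g
% LiOH = 0.1211 / 0.3542 × 100 = 34.18 %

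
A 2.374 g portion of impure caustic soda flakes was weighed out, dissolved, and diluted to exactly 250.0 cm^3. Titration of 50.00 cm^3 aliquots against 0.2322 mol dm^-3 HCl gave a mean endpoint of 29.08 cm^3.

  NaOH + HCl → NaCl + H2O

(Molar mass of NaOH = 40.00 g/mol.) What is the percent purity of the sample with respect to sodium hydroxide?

n(HCl) per titration = 0.02908 × 0.2322 = 6.752 × 10^-3 mol
n(NaOH) in each aliquot = 6.752 × 10^-3 mol (1:1 ratio)
n(NaOH) in the whole flask = 6.752 × 10^-3 × 250.0/50.00 = 0.03376 mol
mass of NaOH = 0.03376 × 40.00 = 1.350 g
% NaOH = 1.350 / 2.374 × 100 = 56.89 %

56.89 %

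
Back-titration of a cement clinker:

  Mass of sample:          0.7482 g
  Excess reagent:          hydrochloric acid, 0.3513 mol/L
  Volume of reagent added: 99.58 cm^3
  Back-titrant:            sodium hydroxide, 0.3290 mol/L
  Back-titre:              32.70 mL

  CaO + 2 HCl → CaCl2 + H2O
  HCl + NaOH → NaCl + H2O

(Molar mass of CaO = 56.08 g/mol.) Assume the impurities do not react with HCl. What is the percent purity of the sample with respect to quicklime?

90.78 %

n(HCl) added = 0.09958 × 0.3513 = 0.03498 mol
n(NaOH) used in back-titration = 0.03270 × 0.3290 = 0.01076 mol
n(HCl) left over = 0.01076 mol (1:1 ratio)
n(HCl) consumed by analyte = 0.03498 − 0.01076 = 0.02422 mol
From the 1:2 ratio, n(CaO) = 1/2 × 0.02422 = 0.01211 mol
mass of CaO = 0.01211 × 56.08 = 0.6792 g
% CaO = 0.6792 / 0.7482 × 100 = 90.78 %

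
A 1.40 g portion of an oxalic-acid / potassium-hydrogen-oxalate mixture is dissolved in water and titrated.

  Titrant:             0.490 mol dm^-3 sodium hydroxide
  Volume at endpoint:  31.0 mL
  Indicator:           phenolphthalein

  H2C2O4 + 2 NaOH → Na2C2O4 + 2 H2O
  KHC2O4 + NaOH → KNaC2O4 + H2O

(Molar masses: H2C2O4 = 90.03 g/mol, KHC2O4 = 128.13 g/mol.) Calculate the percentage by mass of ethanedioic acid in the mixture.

21.1 %

n(NaOH) = 0.0310 × 0.490 = 0.0152 mol
Let x = n(H2C2O4), y = n(KHC2O4).
Titrant: 2x + 1y = 0.0152;  mass: 90.03x + 128.13y = 1.40
Solving, x = 3.29 × 10^-3 mol, y = 8.62 × 10^-3 mol
mass of H2C2O4 = 3.29 × 10^-3 × 90.03 = 0.296 g
% H2C2O4 = 0.296 / 1.40 × 100 = 21.1 %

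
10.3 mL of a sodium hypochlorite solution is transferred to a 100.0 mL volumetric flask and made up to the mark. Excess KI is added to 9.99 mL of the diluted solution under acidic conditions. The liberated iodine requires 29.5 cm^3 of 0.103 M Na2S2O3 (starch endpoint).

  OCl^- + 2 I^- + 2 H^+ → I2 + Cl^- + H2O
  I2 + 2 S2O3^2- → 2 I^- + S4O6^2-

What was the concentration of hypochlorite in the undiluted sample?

n(S2O3^2-) = 0.0295 × 0.103 = 3.04 × 10^-3 mol
n(I2) = n(S2O3^2-)/2 = 1.52 × 10^-3 mol
n(OCl^-) in the aliquot = 1.52 × 10^-3 mol (1:1 ratio)
[OCl^-]_dilute = 1.52 × 10^-3 / 0.00999 = 0.152 mol/L
[OCl^-]_original = 0.152 × 100.0/10.3 = 1.48 mol/L

1.48 M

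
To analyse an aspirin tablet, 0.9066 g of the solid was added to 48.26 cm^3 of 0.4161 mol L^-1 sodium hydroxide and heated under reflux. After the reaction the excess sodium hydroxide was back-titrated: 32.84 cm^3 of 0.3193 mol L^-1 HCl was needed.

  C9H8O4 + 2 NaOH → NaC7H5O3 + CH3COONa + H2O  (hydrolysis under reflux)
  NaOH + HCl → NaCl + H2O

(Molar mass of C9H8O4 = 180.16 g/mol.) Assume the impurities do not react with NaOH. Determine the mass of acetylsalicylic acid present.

n(NaOH) added = 0.04826 × 0.4161 = 0.02008 mol
n(HCl) used in back-titration = 0.03284 × 0.3193 = 0.01049 mol
n(NaOH) left over = 0.01049 mol (1:1 ratio)
n(NaOH) consumed by analyte = 0.02008 − 0.01049 = 9.595 × 10^-3 mol
From the 1:2 ratio, n(C9H8O4) = 1/2 × 9.595 × 10^-3 = 4.798 × 10^-3 mol
mass of C9H8O4 = 4.798 × 10^-3 × 180.16 = 0.8643 g

0.8643 g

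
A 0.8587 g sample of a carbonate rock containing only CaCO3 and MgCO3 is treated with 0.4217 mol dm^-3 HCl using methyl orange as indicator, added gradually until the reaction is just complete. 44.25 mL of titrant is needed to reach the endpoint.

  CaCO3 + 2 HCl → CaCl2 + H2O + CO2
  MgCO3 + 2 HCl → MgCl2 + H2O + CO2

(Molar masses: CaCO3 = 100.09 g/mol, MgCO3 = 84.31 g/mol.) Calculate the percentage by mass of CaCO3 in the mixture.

n(HCl) = 0.04425 × 0.4217 = 0.01866 mol
Let x = n(CaCO3), y = n(MgCO3).
Titrant: 2x + 2y = 0.01866;  mass: 100.09x + 84.31y = 0.8587
Solving, x = 4.568 × 10^-3 mol, y = 4.762 × 10^-3 mol
mass of CaCO3 = 4.568 × 10^-3 × 100.09 = 0.4572 g
% CaCO3 = 0.4572 / 0.8587 × 100 = 53.24 %

53.24 %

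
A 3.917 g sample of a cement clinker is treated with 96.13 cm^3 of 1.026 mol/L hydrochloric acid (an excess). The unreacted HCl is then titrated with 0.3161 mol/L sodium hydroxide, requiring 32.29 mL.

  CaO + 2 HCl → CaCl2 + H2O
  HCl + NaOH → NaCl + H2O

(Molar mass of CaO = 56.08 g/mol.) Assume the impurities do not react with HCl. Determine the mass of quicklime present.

n(HCl) added = 0.09613 × 1.026 = 0.09863 mol
n(NaOH) used in back-titration = 0.03229 × 0.3161 = 0.01021 mol
n(HCl) left over = 0.01021 mol (1:1 ratio)
n(HCl) consumed by analyte = 0.09863 − 0.01021 = 0.08842 mol
From the 1:2 ratio, n(CaO) = 1/2 × 0.08842 = 0.04421 mol
mass of CaO = 0.04421 × 56.08 = 2.479 g

2.479 g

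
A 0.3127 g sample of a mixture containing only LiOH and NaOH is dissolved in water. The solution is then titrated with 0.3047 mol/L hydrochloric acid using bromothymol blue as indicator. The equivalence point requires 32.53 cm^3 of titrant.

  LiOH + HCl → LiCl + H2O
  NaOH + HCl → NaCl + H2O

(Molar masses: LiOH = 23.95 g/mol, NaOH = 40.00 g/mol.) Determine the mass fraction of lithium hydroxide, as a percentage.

39.98 %

n(HCl) = 0.03253 × 0.3047 = 9.912 × 10^-3 mol
Let x = n(LiOH), y = n(NaOH).
Titrant: 1x + 1y = 9.912 × 10^-3;  mass: 23.95x + 40.00y = 0.3127
Solving, x = 5.220 × 10^-3 mol, y = 4.692 × 10^-3 mol
mass of LiOH = 5.220 × 10^-3 × 23.95 = 0.1250 g
% LiOH = 0.1250 / 0.3127 × 100 = 39.98 %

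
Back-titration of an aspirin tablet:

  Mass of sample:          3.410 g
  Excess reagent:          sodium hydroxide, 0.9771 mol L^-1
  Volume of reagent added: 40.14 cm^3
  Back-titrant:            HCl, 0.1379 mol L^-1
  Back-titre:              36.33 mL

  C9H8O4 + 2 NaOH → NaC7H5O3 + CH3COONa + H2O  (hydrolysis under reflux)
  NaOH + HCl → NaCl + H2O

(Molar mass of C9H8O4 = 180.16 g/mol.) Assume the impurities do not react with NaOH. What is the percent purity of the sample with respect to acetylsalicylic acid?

n(NaOH) added = 0.04014 × 0.9771 = 0.03922 mol
n(HCl) used in back-titration = 0.03633 × 0.1379 = 5.010 × 10^-3 mol
n(NaOH) left over = 5.010 × 10^-3 mol (1:1 ratio)
n(NaOH) consumed by analyte = 0.03922 − 5.010 × 10^-3 = 0.03421 mol
From the 1:2 ratio, n(C9H8O4) = 1/2 × 0.03421 = 0.01711 mol
mass of C9H8O4 = 0.01711 × 180.16 = 3.082 g
% C9H8O4 = 3.082 / 3.410 × 100 = 90.37 %

90.37 %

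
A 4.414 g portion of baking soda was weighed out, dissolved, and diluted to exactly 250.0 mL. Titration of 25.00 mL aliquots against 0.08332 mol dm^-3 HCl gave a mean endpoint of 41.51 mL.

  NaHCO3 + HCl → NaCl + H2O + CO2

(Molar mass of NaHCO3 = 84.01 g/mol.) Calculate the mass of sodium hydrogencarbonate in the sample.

n(HCl) per titration = 0.04151 × 0.08332 = 3.459 × 10^-3 mol
n(NaHCO3) in each aliquot = 3.459 × 10^-3 mol (1:1 ratio)
n(NaHCO3) in the whole flask = 3.459 × 10^-3 × 250.0/25.00 = 0.03459 mol
mass of NaHCO3 = 0.03459 × 84.01 = 2.906 g

2.906 g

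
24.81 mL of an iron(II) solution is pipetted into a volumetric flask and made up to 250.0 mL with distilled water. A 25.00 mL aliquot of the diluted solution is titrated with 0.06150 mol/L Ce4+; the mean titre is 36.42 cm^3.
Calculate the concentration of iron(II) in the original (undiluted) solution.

0.9028 mol/L

Ce^4+ + Fe^2+ → Ce^3+ + Fe^3+
n(Ce4+) = 0.03642 × 0.06150 = 2.240 × 10^-3 mol
n(Fe2+) in the aliquot = 2.240 × 10^-3 mol (1:1 ratio)
[Fe2+]_dilute = 2.240 × 10^-3 / 0.02500 = 0.08959 mol/L
Dilution factor = 250.0 / 24.81 = 10.08
[Fe2+]_stock = 0.08959 × 10.08 = 0.9028 mol/L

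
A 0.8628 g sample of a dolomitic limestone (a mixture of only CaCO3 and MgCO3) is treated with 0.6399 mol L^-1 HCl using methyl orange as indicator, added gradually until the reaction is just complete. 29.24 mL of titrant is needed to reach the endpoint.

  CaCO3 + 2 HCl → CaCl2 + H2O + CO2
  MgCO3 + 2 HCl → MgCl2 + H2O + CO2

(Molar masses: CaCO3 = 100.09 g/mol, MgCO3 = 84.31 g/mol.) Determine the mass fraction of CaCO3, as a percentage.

54.44 %

n(HCl) = 0.02924 × 0.6399 = 0.01871 mol
Let x = n(CaCO3), y = n(MgCO3).
Titrant: 2x + 2y = 0.01871;  mass: 100.09x + 84.31y = 0.8628
Solving, x = 4.693 × 10^-3 mol, y = 4.663 × 10^-3 mol
mass of CaCO3 = 4.693 × 10^-3 × 100.09 = 0.4697 g
% CaCO3 = 0.4697 / 0.8628 × 100 = 54.44 %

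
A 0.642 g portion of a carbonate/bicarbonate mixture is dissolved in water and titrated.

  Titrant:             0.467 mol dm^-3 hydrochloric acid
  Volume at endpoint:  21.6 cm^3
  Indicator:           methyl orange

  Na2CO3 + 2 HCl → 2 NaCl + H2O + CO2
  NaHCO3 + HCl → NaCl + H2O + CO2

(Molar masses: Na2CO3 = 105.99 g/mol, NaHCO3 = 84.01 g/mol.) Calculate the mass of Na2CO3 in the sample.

n(HCl) = 0.0216 × 0.467 = 0.0101 mol
Let x = n(Na2CO3), y = n(NaHCO3).
Titrant: 2x + 1y = 0.0101;  mass: 105.99x + 84.01y = 0.642
Solving, x = 3.31 × 10^-3 mol, y = 3.46 × 10^-3 mol
mass of Na2CO3 = 3.31 × 10^-3 × 105.99 = 0.351 g

0.351 g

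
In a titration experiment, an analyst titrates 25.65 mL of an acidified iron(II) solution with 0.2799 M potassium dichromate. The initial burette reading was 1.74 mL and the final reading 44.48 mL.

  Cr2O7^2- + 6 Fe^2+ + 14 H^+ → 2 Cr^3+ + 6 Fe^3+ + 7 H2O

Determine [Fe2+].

n(K2Cr2O7) = 0.04274 L × 0.2799 mol/L = 0.01196 mol
From the 6:1 mole ratio, n(Fe2+) = 6/1 × 0.01196 = 0.07178 mol
[Fe2+] = 0.07178 mol / 0.02565 L = 2.798 mol/L

2.798 M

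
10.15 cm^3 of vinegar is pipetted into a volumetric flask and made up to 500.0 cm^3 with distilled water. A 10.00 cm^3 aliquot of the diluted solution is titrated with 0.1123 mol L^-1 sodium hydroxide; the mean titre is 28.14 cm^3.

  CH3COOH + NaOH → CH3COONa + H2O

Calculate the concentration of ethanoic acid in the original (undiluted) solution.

n(NaOH) = 0.02814 × 0.1123 = 3.160 × 10^-3 mol
n(CH3COOH) in the aliquot = 3.160 × 10^-3 mol (1:1 ratio)
[CH3COOH]_dilute = 3.160 × 10^-3 / 0.01000 = 0.3160 mol/L
Dilution factor = 500.0 / 10.15 = 49.26
[CH3COOH]_stock = 0.3160 × 49.26 = 15.57 mol/L

15.57 mol/L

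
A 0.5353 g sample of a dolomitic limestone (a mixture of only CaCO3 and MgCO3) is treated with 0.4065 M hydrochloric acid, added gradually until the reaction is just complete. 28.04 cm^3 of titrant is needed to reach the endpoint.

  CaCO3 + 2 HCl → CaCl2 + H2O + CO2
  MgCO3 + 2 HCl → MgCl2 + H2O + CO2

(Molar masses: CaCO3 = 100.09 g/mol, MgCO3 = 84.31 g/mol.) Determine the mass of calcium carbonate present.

0.3476 g

n(HCl) = 0.02804 × 0.4065 = 0.01140 mol
Let x = n(CaCO3), y = n(MgCO3).
Titrant: 2x + 2y = 0.01140;  mass: 100.09x + 84.31y = 0.5353
Solving, x = 3.473 × 10^-3 mol, y = 2.226 × 10^-3 mol
mass of CaCO3 = 3.473 × 10^-3 × 100.09 = 0.3476 g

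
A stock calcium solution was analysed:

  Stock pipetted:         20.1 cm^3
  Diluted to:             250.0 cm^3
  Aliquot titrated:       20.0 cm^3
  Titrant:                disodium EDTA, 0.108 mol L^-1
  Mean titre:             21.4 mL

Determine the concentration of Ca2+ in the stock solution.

Ca^2+ + EDTA^4- → [Ca(EDTA)]^2-
n(EDTA) = 0.0214 × 0.108 = 2.31 × 10^-3 mol
n(Ca2+) in the aliquot = 2.31 × 10^-3 mol (1:1 ratio)
[Ca2+]_dilute = 2.31 × 10^-3 / 0.0200 = 0.116 mol/L
Dilution factor = 250.0 / 20.1 = 12.44
[Ca2+]_stock = 0.116 × 12.44 = 1.44 mol/L

1.44 mol/L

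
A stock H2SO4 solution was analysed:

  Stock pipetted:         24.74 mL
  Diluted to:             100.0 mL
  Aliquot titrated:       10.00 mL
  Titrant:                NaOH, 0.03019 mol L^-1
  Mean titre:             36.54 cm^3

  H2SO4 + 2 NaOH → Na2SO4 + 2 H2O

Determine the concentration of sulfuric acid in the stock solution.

n(NaOH) = 0.03654 × 0.03019 = 1.103 × 10^-3 mol
From the 1:2 ratio, n(H2SO4) in the aliquot = 1/2 × 1.103 × 10^-3 = 5.516 × 10^-4 mol
[H2SO4]_dilute = 5.516 × 10^-4 / 0.01000 = 0.05516 mol/L
Dilution factor = 100.0 / 24.74 = 4.042
[H2SO4]_stock = 0.05516 × 4.042 = 0.2229 mol/L

0.2229 mol/L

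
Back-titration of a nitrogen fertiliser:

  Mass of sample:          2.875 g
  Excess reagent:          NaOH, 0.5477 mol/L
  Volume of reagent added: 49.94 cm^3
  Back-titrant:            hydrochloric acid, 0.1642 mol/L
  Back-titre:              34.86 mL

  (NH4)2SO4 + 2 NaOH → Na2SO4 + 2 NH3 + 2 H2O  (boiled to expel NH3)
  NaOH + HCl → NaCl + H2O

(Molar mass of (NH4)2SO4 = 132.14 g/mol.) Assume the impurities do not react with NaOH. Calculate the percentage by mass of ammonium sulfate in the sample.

n(NaOH) added = 0.04994 × 0.5477 = 0.02735 mol
n(HCl) used in back-titration = 0.03486 × 0.1642 = 5.724 × 10^-3 mol
n(NaOH) left over = 5.724 × 10^-3 mol (1:1 ratio)
n(NaOH) consumed by analyte = 0.02735 − 5.724 × 10^-3 = 0.02163 mol
From the 1:2 ratio, n((NH4)2SO4) = 1/2 × 0.02163 = 0.01081 mol
mass of (NH4)2SO4 = 0.01081 × 132.14 = 1.429 g
% (NH4)2SO4 = 1.429 / 2.875 × 100 = 49.70 %

49.70 %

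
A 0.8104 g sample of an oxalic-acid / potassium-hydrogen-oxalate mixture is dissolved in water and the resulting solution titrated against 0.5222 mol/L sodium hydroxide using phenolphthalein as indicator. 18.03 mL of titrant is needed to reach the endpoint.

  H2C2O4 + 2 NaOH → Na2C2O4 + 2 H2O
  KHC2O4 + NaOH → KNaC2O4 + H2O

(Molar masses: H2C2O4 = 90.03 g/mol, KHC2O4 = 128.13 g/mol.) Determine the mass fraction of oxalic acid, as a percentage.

n(NaOH) = 0.01803 × 0.5222 = 9.415 × 10^-3 mol
Let x = n(H2C2O4), y = n(KHC2O4).
Titrant: 2x + 1y = 9.415 × 10^-3;  mass: 90.03x + 128.13y = 0.8104
Solving, x = 2.382 × 10^-3 mol, y = 4.651 × 10^-3 mol
mass of H2C2O4 = 2.382 × 10^-3 × 90.03 = 0.2145 g
% H2C2O4 = 0.2145 / 0.8104 × 100 = 26.46 %

26.46 %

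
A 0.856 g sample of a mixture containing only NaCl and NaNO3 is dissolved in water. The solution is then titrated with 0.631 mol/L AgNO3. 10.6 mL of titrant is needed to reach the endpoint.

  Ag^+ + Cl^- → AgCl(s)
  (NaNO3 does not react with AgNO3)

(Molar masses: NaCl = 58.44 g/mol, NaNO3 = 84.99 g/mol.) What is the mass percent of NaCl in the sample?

45.7 %

n(AgNO3) = 0.0106 × 0.631 = 6.69 × 10^-3 mol
Let x = n(NaCl), y = n(NaNO3).
Titrant: 1x = 6.69 × 10^-3;  mass: 58.44x + 84.99y = 0.856
Solving, x = 6.69 × 10^-3 mol, y = 5.47 × 10^-3 mol
mass of NaCl = 6.69 × 10^-3 × 58.44 = 0.391 g
% NaCl = 0.391 / 0.856 × 100 = 45.7 %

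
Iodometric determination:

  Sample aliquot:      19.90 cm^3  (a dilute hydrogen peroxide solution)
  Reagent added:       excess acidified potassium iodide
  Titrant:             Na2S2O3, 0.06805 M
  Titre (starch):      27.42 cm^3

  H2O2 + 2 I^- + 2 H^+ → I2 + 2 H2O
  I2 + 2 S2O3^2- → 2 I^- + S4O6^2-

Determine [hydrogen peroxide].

n(S2O3^2-) = 0.02742 × 0.06805 = 1.866 × 10^-3 mol
n(I2) = n(S2O3^2-)/2 = 9.330 × 10^-4 mol
n(H2O2) in the aliquot = 9.330 × 10^-4 mol (1:1 ratio)
[H2O2] = 9.330 × 10^-4 / 0.01990 = 0.04688 mol/L

0.04688 M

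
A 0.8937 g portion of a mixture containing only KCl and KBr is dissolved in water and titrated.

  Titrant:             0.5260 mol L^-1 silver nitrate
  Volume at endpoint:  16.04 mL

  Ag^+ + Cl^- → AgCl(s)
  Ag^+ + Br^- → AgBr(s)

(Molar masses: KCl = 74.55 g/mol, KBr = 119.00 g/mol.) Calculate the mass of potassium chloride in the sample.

n(AgNO3) = 0.01604 × 0.5260 = 8.437 × 10^-3 mol
Let x = n(KCl), y = n(KBr).
Titrant: 1x + 1y = 8.437 × 10^-3;  mass: 74.55x + 119.00y = 0.8937
Solving, x = 2.482 × 10^-3 mol, y = 5.955 × 10^-3 mol
mass of KCl = 2.482 × 10^-3 × 74.55 = 0.1850 g

0.1850 g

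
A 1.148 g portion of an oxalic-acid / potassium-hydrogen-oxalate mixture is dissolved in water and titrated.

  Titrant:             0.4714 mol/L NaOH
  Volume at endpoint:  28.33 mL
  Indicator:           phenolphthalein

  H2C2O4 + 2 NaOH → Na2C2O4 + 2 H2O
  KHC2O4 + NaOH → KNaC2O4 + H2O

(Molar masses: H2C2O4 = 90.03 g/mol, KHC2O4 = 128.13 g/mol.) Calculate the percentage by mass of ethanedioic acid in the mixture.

n(NaOH) = 0.02833 × 0.4714 = 0.01335 mol
Let x = n(H2C2O4), y = n(KHC2O4).
Titrant: 2x + 1y = 0.01335;  mass: 90.03x + 128.13y = 1.148
Solving, x = 3.388 × 10^-3 mol, y = 6.579 × 10^-3 mol
mass of H2C2O4 = 3.388 × 10^-3 × 90.03 = 0.3050 g
% H2C2O4 = 0.3050 / 1.148 × 100 = 26.57 %

26.57 %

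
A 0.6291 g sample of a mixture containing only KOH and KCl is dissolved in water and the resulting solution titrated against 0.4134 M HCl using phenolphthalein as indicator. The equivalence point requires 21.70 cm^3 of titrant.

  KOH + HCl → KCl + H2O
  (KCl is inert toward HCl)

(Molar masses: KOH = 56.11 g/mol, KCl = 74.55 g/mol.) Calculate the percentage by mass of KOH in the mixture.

n(HCl) = 0.02170 × 0.4134 = 8.971 × 10^-3 mol
Let x = n(KOH), y = n(KCl).
Titrant: 1x = 8.971 × 10^-3;  mass: 56.11x + 74.55y = 0.6291
Solving, x = 8.971 × 10^-3 mol, y = 1.687 × 10^-3 mol
mass of KOH = 8.971 × 10^-3 × 56.11 = 0.5034 g
% KOH = 0.5034 / 0.6291 × 100 = 80.01 %

80.01 %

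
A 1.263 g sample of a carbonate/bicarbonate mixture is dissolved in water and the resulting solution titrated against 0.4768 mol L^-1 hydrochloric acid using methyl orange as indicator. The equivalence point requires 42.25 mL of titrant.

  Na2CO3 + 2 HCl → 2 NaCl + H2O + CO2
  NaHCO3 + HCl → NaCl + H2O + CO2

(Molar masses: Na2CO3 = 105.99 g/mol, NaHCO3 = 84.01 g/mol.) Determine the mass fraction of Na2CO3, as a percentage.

58.09 %

n(HCl) = 0.04225 × 0.4768 = 0.02014 mol
Let x = n(Na2CO3), y = n(NaHCO3).
Titrant: 2x + 1y = 0.02014;  mass: 105.99x + 84.01y = 1.263
Solving, x = 6.922 × 10^-3 mol, y = 6.301 × 10^-3 mol
mass of Na2CO3 = 6.922 × 10^-3 × 105.99 = 0.7337 g
% Na2CO3 = 0.7337 / 1.263 × 100 = 58.09 %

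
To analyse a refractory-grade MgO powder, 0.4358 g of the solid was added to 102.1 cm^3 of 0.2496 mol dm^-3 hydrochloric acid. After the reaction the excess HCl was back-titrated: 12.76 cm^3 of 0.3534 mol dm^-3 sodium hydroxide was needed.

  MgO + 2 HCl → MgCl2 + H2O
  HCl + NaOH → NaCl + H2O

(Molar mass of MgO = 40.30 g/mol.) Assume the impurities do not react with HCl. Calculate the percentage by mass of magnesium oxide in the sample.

96.98 %

n(HCl) added = 0.1021 × 0.2496 = 0.02548 mol
n(NaOH) used in back-titration = 0.01276 × 0.3534 = 4.509 × 10^-3 mol
n(HCl) left over = 4.509 × 10^-3 mol (1:1 ratio)
n(HCl) consumed by analyte = 0.02548 − 4.509 × 10^-3 = 0.02097 mol
From the 1:2 ratio, n(MgO) = 1/2 × 0.02097 = 0.01049 mol
mass of MgO = 0.01049 × 40.30 = 0.4226 g
% MgO = 0.4226 / 0.4358 × 100 = 96.98 %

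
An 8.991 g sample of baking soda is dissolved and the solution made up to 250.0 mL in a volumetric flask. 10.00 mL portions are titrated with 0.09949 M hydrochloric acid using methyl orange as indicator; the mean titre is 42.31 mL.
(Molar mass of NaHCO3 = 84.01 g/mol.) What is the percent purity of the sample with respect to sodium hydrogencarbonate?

98.33 %

NaHCO3 + HCl → NaCl + H2O + CO2
n(HCl) per titration = 0.04231 × 0.09949 = 4.209 × 10^-3 mol
n(NaHCO3) in each aliquot = 4.209 × 10^-3 mol (1:1 ratio)
n(NaHCO3) in the whole flask = 4.209 × 10^-3 × 250.0/10.00 = 0.1052 mol
mass of NaHCO3 = 0.1052 × 84.01 = 8.841 g
% NaHCO3 = 8.841 / 8.991 × 100 = 98.33 %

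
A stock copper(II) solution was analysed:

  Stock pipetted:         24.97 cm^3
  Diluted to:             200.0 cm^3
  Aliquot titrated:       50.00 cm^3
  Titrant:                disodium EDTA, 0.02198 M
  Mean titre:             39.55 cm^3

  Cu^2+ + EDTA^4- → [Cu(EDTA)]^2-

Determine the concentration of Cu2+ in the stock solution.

n(EDTA) = 0.03955 × 0.02198 = 8.693 × 10^-4 mol
n(Cu2+) in the aliquot = 8.693 × 10^-4 mol (1:1 ratio)
[Cu2+]_dilute = 8.693 × 10^-4 / 0.05000 = 0.01739 mol/L
Dilution factor = 200.0 / 24.97 = 8.010
[Cu2+]_stock = 0.01739 × 8.010 = 0.1393 mol/L

0.1393 M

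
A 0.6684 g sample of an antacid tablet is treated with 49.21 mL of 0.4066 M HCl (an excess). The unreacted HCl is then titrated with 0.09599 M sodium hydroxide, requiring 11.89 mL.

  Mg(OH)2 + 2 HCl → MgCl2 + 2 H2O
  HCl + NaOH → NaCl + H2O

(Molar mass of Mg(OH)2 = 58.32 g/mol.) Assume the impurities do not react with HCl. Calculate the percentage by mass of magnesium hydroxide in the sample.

82.31 %

n(HCl) added = 0.04921 × 0.4066 = 0.02001 mol
n(NaOH) used in back-titration = 0.01189 × 0.09599 = 1.141 × 10^-3 mol
n(HCl) left over = 1.141 × 10^-3 mol (1:1 ratio)
n(HCl) consumed by analyte = 0.02001 − 1.141 × 10^-3 = 0.01887 mol
From the 1:2 ratio, n(Mg(OH)2) = 1/2 × 0.01887 = 9.434 × 10^-3 mol
mass of Mg(OH)2 = 9.434 × 10^-3 × 58.32 = 0.5502 g
% Mg(OH)2 = 0.5502 / 0.6684 × 100 = 82.31 %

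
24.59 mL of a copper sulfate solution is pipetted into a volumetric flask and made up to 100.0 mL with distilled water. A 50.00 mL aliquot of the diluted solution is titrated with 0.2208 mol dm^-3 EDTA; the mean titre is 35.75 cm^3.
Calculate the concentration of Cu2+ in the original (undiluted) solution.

0.6420 mol/L

Cu^2+ + EDTA^4- → [Cu(EDTA)]^2-
n(EDTA) = 0.03575 × 0.2208 = 7.894 × 10^-3 mol
n(Cu2+) in the aliquot = 7.894 × 10^-3 mol (1:1 ratio)
[Cu2+]_dilute = 7.894 × 10^-3 / 0.05000 = 0.1579 mol/L
Dilution factor = 100.0 / 24.59 = 4.067
[Cu2+]_stock = 0.1579 × 4.067 = 0.6420 mol/L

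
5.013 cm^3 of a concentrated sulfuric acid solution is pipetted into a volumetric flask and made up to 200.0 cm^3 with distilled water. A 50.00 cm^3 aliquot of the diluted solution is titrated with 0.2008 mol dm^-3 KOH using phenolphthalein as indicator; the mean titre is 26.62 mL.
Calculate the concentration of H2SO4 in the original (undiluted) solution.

H2SO4 + 2 KOH → K2SO4 + 2 H2O
n(KOH) = 0.02662 × 0.2008 = 5.345 × 10^-3 mol
From the 1:2 ratio, n(H2SO4) in the aliquot = 1/2 × 5.345 × 10^-3 = 2.673 × 10^-3 mol
[H2SO4]_dilute = 2.673 × 10^-3 / 0.05000 = 0.05345 mol/L
Dilution factor = 200.0 / 5.013 = 39.90
[H2SO4]_stock = 0.05345 × 39.90 = 2.133 mol/L

2.133 mol/L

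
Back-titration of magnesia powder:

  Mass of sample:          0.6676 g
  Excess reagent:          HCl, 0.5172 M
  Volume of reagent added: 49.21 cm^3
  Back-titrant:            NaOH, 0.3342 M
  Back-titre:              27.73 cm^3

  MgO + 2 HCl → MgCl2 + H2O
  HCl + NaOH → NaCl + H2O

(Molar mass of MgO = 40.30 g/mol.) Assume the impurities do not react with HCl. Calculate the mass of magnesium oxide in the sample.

0.3261 g

n(HCl) added = 0.04921 × 0.5172 = 0.02545 mol
n(NaOH) used in back-titration = 0.02773 × 0.3342 = 9.267 × 10^-3 mol
n(HCl) left over = 9.267 × 10^-3 mol (1:1 ratio)
n(HCl) consumed by analyte = 0.02545 − 9.267 × 10^-3 = 0.01618 mol
From the 1:2 ratio, n(MgO) = 1/2 × 0.01618 = 8.092 × 10^-3 mol
mass of MgO = 8.092 × 10^-3 × 40.30 = 0.3261 g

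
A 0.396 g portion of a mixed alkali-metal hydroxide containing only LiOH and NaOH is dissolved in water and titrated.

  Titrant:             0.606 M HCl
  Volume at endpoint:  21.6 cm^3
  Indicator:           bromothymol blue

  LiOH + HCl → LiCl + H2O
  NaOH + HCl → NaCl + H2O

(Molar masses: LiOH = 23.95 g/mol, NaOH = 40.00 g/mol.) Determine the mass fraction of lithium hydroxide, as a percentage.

n(HCl) = 0.0216 × 0.606 = 0.0131 mol
Let x = n(LiOH), y = n(NaOH).
Titrant: 1x + 1y = 0.0131;  mass: 23.95x + 40.00y = 0.396
Solving, x = 7.95 × 10^-3 mol, y = 5.14 × 10^-3 mol
mass of LiOH = 7.95 × 10^-3 × 23.95 = 0.190 g
% LiOH = 0.190 / 0.396 × 100 = 48.1 %

48.1 %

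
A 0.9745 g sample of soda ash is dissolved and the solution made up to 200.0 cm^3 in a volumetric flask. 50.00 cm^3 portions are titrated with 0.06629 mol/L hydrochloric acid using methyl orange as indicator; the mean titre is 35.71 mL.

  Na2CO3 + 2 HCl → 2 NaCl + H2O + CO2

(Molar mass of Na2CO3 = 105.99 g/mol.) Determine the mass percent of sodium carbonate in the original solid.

n(HCl) per titration = 0.03571 × 0.06629 = 2.367 × 10^-3 mol
From the 1:2 ratio, n(Na2CO3) in each aliquot = 1/2 × 2.367 × 10^-3 = 1.184 × 10^-3 mol
n(Na2CO3) in the whole flask = 1.184 × 10^-3 × 200.0/50.00 = 4.734 × 10^-3 mol
mass of Na2CO3 = 4.734 × 10^-3 × 105.99 = 0.5018 g
% Na2CO3 = 0.5018 / 0.9745 × 100 = 51.49 %

51.49 %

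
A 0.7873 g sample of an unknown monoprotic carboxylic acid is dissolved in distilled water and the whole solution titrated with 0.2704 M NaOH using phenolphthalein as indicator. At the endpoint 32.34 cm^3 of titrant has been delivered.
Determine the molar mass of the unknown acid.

90.03 g/mol

n(NaOH) = 0.03234 L × 0.2704 mol/L = 8.745 × 10^-3 mol
n(HA) = 8.745 × 10^-3 mol (1:1 ratio)
M = m / n = 0.7873 g / 8.745 × 10^-3 mol = 90.03 g/mol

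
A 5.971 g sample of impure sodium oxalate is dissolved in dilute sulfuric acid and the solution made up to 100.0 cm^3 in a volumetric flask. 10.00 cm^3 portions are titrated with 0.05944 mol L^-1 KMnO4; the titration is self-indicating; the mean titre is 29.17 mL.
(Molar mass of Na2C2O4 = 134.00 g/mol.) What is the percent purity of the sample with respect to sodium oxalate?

97.28 %

2 MnO4^- + 5 C2O4^2- + 16 H^+ → 2 Mn^2+ + 10 CO2 + 8 H2O
n(KMnO4) per titration = 0.02917 × 0.05944 = 1.734 × 10^-3 mol
From the 5:2 ratio, n(Na2C2O4) in each aliquot = 5/2 × 1.734 × 10^-3 = 4.335 × 10^-3 mol
n(Na2C2O4) in the whole flask = 4.335 × 10^-3 × 100.0/10.00 = 0.04335 mol
mass of Na2C2O4 = 0.04335 × 134.00 = 5.808 g
% Na2C2O4 = 5.808 / 5.971 × 100 = 97.28 %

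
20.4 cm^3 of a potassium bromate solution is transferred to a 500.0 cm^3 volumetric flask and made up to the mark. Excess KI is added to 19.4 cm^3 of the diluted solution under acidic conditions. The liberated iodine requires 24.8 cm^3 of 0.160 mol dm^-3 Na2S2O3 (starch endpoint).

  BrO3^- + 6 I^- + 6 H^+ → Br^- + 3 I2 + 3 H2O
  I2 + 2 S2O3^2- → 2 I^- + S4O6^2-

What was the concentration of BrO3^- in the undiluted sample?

n(S2O3^2-) = 0.0248 × 0.160 = 3.97 × 10^-3 mol
n(I2) = n(S2O3^2-)/2 = 1.98 × 10^-3 mol
From the 1:3 ratio, n(BrO3^-) in the aliquot = 1/3 × 1.98 × 10^-3 = 6.61 × 10^-4 mol
[BrO3^-]_dilute = 6.61 × 10^-4 / 0.0194 = 0.0341 mol/L
[BrO3^-]_original = 0.0341 × 500.0/20.4 = 0.836 mol/L

0.836 mol/L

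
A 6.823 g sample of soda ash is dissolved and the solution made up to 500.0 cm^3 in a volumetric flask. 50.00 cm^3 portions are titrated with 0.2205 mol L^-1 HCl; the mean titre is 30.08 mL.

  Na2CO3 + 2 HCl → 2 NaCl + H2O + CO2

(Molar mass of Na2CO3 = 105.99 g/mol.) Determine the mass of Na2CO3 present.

n(HCl) per titration = 0.03008 × 0.2205 = 6.633 × 10^-3 mol
From the 1:2 ratio, n(Na2CO3) in each aliquot = 1/2 × 6.633 × 10^-3 = 3.316 × 10^-3 mol
n(Na2CO3) in the whole flask = 3.316 × 10^-3 × 500.0/50.00 = 0.03316 mol
mass of Na2CO3 = 0.03316 × 105.99 = 3.515 g

3.515 g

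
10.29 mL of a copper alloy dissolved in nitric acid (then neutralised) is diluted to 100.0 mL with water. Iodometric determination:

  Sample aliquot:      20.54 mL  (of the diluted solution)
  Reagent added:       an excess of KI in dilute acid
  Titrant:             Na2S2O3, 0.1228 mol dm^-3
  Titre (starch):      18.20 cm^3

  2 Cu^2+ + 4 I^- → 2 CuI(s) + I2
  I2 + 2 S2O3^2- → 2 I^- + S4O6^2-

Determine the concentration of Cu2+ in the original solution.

n(S2O3^2-) = 0.01820 × 0.1228 = 2.235 × 10^-3 mol
n(I2) = n(S2O3^2-)/2 = 1.117 × 10^-3 mol
From the 2:1 ratio, n(Cu2+) in the aliquot = 2/1 × 1.117 × 10^-3 = 2.235 × 10^-3 mol
[Cu2+]_dilute = 2.235 × 10^-3 / 0.02054 = 0.1088 mol/L
[Cu2+]_original = 0.1088 × 100.0/10.29 = 1.057 mol/L

1.057 mol/L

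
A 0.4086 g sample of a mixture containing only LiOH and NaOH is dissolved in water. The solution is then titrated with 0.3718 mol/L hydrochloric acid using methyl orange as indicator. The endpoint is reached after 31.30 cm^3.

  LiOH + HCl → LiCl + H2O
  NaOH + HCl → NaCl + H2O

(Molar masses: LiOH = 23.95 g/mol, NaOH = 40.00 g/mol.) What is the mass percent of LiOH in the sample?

20.78 %

n(HCl) = 0.03130 × 0.3718 = 0.01164 mol
Let x = n(LiOH), y = n(NaOH).
Titrant: 1x + 1y = 0.01164;  mass: 23.95x + 40.00y = 0.4086
Solving, x = 3.545 × 10^-3 mol, y = 8.093 × 10^-3 mol
mass of LiOH = 3.545 × 10^-3 × 23.95 = 0.08490 g
% LiOH = 0.08490 / 0.4086 × 100 = 20.78 %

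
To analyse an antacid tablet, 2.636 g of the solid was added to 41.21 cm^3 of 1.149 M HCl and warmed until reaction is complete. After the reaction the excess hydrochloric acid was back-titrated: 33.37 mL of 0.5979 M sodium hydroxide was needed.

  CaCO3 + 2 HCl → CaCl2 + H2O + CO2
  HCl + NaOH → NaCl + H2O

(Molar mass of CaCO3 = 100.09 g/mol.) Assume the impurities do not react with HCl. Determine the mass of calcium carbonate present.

n(HCl) added = 0.04121 × 1.149 = 0.04735 mol
n(NaOH) used in back-titration = 0.03337 × 0.5979 = 0.01995 mol
n(HCl) left over = 0.01995 mol (1:1 ratio)
n(HCl) consumed by analyte = 0.04735 − 0.01995 = 0.02740 mol
From the 1:2 ratio, n(CaCO3) = 1/2 × 0.02740 = 0.01370 mol
mass of CaCO3 = 0.01370 × 100.09 = 1.371 g

1.371 g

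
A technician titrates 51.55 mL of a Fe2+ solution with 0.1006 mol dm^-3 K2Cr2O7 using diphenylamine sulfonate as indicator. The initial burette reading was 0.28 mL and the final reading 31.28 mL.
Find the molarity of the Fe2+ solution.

Cr2O7^2- + 6 Fe^2+ + 14 H^+ → 2 Cr^3+ + 6 Fe^3+ + 7 H2O
n(K2Cr2O7) = 0.03100 L × 0.1006 mol/L = 3.119 × 10^-3 mol
From the 6:1 mole ratio, n(Fe2+) = 6/1 × 3.119 × 10^-3 = 0.01871 mol
[Fe2+] = 0.01871 mol / 0.05155 L = 0.3630 mol/L

0.3630 mol/L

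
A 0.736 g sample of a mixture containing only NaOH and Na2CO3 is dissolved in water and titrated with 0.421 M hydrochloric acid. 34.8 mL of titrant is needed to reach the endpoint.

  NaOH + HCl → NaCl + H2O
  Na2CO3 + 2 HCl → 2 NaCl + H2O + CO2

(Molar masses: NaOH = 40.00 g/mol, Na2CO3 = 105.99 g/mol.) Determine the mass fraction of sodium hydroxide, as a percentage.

n(HCl) = 0.0348 × 0.421 = 0.0147 mol
Let x = n(NaOH), y = n(Na2CO3).
Titrant: 1x + 2y = 0.0147;  mass: 40.00x + 105.99y = 0.736
Solving, x = 3.11 × 10^-3 mol, y = 5.77 × 10^-3 mol
mass of NaOH = 3.11 × 10^-3 × 40.00 = 0.124 g
% NaOH = 0.124 / 0.736 × 100 = 16.9 %

16.9 %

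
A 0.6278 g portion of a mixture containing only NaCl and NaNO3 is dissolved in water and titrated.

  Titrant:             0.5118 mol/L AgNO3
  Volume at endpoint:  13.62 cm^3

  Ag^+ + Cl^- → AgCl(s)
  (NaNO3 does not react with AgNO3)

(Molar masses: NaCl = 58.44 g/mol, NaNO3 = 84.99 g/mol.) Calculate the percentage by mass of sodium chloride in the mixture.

n(AgNO3) = 0.01362 × 0.5118 = 6.971 × 10^-3 mol
Let x = n(NaCl), y = n(NaNO3).
Titrant: 1x = 6.971 × 10^-3;  mass: 58.44x + 84.99y = 0.6278
Solving, x = 6.971 × 10^-3 mol, y = 2.594 × 10^-3 mol
mass of NaCl = 6.971 × 10^-3 × 58.44 = 0.4074 g
% NaCl = 0.4074 / 0.6278 × 100 = 64.89 %

64.89 %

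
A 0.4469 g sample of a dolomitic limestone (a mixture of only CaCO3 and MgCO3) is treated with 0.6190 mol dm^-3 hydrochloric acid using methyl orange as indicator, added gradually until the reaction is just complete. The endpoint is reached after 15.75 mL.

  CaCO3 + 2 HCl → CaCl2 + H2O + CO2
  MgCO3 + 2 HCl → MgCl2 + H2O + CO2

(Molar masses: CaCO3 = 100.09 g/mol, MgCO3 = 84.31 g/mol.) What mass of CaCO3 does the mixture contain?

0.2278 g

n(HCl) = 0.01575 × 0.6190 = 9.749 × 10^-3 mol
Let x = n(CaCO3), y = n(MgCO3).
Titrant: 2x + 2y = 9.749 × 10^-3;  mass: 100.09x + 84.31y = 0.4469
Solving, x = 2.276 × 10^-3 mol, y = 2.598 × 10^-3 mol
mass of CaCO3 = 2.276 × 10^-3 × 100.09 = 0.2278 g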